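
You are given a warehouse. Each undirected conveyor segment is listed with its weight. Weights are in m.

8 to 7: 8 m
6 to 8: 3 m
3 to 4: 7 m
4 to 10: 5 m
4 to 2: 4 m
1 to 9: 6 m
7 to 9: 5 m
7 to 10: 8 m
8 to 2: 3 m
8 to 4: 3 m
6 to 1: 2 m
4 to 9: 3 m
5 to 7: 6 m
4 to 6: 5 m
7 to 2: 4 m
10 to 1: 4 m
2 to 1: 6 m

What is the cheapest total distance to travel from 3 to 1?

14 m

Settle nodes by increasing distance from 3:
3: 0
4: 7  (via 3)
8: 10  (via 4)
9: 10  (via 4)
2: 11  (via 4)
6: 12  (via 4)
10: 12  (via 4)
1: 14  (via 6)
Shortest route: 3–4–6–1 = 14 m.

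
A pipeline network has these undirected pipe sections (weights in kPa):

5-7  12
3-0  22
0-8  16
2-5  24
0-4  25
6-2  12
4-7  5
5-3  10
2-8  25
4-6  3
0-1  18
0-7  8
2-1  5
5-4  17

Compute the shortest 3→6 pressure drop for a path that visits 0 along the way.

Shortest 3→0: 3 → 0 = 22
Best 0 to 6: 0 → 7 → 4 → 6 costing 16
Total via 0: 22 + 16 = 38 kPa.

38 kPa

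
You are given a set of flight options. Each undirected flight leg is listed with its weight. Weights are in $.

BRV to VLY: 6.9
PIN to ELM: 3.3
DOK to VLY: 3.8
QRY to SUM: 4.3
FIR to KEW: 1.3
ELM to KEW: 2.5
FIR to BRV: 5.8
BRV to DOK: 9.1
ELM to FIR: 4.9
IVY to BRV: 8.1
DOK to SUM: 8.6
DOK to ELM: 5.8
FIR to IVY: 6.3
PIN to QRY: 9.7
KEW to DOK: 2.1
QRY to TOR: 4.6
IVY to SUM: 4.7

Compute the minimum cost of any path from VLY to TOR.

Settle nodes by increasing distance from VLY:
VLY: 0
DOK: 3.8  (via VLY)
KEW: 5.9  (via DOK)
BRV: 6.9  (via VLY)
FIR: 7.2  (via KEW)
ELM: 8.4  (via KEW)
PIN: 11.7  (via ELM)
SUM: 12.4  (via DOK)
IVY: 13.5  (via FIR)
QRY: 16.7  (via SUM)
TOR: 21.3  (via QRY)
Shortest route: VLY–DOK–SUM–QRY–TOR = $21.3.

$21.3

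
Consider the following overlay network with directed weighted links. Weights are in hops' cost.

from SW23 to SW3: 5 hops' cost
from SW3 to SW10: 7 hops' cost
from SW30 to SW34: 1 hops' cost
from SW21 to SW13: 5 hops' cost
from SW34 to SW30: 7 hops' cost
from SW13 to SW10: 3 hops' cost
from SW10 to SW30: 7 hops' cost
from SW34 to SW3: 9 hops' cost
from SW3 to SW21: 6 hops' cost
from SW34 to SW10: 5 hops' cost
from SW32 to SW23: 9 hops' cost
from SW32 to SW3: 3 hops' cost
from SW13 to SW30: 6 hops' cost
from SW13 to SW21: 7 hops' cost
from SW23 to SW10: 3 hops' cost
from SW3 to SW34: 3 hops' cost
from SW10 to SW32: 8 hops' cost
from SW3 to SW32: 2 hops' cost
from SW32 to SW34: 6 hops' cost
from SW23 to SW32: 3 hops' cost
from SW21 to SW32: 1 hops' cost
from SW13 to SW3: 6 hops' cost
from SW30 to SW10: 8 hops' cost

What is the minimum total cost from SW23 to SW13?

16 hops' cost

Candidate routes:
SW23 - SW3 - SW21 - SW13: 5+6+5 = 16
SW23 - SW32 - SW3 - SW21 - SW13: 3+3+6+5 = 17
Cheapest is SW23 - SW3 - SW21 - SW13 at 16 hops' cost.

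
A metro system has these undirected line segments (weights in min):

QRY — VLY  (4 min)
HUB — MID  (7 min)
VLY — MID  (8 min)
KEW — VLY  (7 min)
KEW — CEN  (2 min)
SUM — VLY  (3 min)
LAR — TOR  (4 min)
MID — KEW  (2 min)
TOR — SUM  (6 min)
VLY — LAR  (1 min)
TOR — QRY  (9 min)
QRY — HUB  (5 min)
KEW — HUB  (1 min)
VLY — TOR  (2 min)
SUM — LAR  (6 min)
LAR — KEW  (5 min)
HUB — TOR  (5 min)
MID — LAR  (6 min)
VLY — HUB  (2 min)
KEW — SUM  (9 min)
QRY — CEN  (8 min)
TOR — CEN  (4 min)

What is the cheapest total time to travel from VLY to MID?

Running Dijkstra from VLY:
VLY: 0
LAR: 1  (via VLY)
HUB: 2  (via VLY)
TOR: 2  (via VLY)
KEW: 3  (via HUB)
SUM: 3  (via VLY)
QRY: 4  (via VLY)
MID: 5  (via KEW)
Shortest route: VLY → HUB → KEW → MID = 5 min.

5 min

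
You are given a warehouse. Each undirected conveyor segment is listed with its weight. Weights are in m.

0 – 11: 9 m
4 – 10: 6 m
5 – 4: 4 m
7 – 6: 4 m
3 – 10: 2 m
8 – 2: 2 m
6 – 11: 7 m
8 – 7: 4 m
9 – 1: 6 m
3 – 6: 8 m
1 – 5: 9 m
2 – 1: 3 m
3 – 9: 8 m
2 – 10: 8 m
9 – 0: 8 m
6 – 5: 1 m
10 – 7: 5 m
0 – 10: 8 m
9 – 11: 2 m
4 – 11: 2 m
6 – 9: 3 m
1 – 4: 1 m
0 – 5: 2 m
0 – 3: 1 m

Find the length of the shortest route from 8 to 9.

Compare a few routes:
8 → 2 → 1 → 4 → 11 → 9: 2+3+1+2+2 = 10
8 → 7 → 6 → 9: 4+4+3 = 11
The minimum is 10 m via 8 → 2 → 1 → 4 → 11 → 9.

10 m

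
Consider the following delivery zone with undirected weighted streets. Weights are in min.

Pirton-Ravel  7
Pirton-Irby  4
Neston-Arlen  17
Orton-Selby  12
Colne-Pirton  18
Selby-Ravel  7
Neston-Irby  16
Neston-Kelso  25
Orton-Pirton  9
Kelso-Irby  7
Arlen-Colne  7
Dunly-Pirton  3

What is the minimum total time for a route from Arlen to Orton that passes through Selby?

Shortest Arlen→Selby: Arlen → Colne → Pirton → Ravel → Selby = 39
Best Selby to Orton: Selby → Orton costing 12
Total via Selby: 39 + 12 = 51 min.

51 min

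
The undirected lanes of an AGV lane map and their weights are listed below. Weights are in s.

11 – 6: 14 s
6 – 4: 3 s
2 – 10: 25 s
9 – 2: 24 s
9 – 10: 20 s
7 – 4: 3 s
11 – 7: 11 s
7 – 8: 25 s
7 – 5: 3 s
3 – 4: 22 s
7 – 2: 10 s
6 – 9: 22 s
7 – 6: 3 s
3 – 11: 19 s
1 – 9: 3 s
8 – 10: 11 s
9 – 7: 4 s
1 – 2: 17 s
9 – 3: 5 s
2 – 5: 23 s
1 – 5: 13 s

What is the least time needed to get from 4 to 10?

27 s

Shortest distances from 4:
4: 0
6: 3  (via 4)
7: 3  (via 4)
5: 6  (via 7)
9: 7  (via 7)
1: 10  (via 9)
3: 12  (via 9)
2: 13  (via 7)
11: 14  (via 7)
10: 27  (via 9)
Shortest route: 4 → 7 → 9 → 10 = 27 s.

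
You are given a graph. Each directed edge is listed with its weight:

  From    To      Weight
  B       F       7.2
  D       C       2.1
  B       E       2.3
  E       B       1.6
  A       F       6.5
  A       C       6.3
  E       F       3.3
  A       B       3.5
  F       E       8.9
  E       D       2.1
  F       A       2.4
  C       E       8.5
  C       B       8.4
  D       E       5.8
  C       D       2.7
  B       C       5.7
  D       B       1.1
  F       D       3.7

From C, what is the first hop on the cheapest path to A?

Candidate routes:
C - D - B - F - A: 2.7+1.1+7.2+2.4 = 13.4
C - E - F - A: 8.5+3.3+2.4 = 14.2
C - D - B - E - F - A: 2.7+1.1+2.3+3.3+2.4 = 11.8
C - D - E - F - A: 2.7+5.8+3.3+2.4 = 14.2
The minimum is 11.8 via C - D - B - E - F - A.
So from C the first move is to D.

D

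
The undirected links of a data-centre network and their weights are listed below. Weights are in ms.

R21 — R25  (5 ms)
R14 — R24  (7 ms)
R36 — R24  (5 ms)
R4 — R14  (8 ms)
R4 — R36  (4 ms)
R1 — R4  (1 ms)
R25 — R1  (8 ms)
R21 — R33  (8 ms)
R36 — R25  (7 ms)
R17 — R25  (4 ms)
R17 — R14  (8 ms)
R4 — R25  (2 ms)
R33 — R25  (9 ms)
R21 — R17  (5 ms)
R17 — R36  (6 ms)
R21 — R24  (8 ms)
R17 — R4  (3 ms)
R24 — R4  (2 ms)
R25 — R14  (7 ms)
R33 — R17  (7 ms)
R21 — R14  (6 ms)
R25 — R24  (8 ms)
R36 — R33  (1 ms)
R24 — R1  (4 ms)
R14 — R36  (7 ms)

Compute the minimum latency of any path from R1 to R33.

Shortest distances from R1:
R1: 0
R4: 1  (via R1)
R25: 3  (via R4)
R24: 3  (via R4)
R17: 4  (via R4)
R36: 5  (via R4)
R33: 6  (via R36)
Shortest route: R1–R4–R36–R33 = 6 ms.

6 ms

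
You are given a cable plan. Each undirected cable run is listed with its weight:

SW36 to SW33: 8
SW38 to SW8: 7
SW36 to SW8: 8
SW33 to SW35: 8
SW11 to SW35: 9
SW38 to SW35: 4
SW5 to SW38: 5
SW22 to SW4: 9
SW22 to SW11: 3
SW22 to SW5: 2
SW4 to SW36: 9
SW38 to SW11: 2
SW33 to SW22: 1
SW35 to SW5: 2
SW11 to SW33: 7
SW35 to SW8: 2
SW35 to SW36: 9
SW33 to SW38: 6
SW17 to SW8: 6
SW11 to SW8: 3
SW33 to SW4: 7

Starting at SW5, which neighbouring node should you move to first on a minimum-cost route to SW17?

SW35

Compare a few routes:
SW5 - SW35 - SW8 - SW17: 2+2+6 = 10
SW5 - SW38 - SW11 - SW8 - SW17: 5+2+3+6 = 16
SW5 - SW35 - SW38 - SW11 - SW8 - SW17: 2+4+2+3+6 = 17
SW5 - SW22 - SW11 - SW8 - SW17: 2+3+3+6 = 14
The minimum is 10 via SW5 - SW35 - SW8 - SW17.
So from SW5 the first move is to SW35.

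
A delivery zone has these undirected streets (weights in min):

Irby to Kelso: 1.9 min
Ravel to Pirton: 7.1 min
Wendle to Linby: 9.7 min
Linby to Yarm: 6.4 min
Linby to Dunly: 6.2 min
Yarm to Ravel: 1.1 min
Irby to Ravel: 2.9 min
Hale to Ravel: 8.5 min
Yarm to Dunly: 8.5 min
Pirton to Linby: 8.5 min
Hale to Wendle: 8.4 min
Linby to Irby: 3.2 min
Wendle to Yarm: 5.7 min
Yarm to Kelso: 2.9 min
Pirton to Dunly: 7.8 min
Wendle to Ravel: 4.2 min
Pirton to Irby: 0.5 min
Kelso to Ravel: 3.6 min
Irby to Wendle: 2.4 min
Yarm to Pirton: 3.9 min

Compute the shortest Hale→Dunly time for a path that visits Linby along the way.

20.2 min

Best Hale to Linby: Hale–Wendle–Irby–Linby costing 14
Shortest Linby→Dunly: Linby–Dunly = 6.2
Total via Linby: 14 + 6.2 = 20.2 min.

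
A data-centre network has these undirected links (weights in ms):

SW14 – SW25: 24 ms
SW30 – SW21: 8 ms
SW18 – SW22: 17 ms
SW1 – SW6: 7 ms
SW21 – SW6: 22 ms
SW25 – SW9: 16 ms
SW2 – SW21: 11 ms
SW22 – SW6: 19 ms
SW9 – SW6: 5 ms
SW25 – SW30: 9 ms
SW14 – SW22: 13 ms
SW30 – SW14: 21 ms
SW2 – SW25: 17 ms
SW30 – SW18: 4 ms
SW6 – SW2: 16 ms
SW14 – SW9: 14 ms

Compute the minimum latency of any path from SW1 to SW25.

28 ms

Candidate routes:
SW1 → SW6 → SW2 → SW25: 7+16+17 = 40
SW1 → SW6 → SW21 → SW30 → SW25: 7+22+8+9 = 46
SW1 → SW6 → SW9 → SW25: 7+5+16 = 28
The minimum is 28 ms via SW1 → SW6 → SW9 → SW25.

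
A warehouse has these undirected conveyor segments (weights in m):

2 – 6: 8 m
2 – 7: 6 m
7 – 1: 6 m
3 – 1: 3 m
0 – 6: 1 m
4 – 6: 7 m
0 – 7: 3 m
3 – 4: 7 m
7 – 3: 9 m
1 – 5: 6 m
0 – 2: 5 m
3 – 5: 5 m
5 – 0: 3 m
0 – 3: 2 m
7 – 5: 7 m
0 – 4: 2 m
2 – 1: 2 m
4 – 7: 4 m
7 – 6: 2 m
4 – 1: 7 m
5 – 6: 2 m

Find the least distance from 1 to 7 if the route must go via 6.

8 m

Best 1 to 6: 1–3–0–6 costing 6
Shortest 6→7: 6–7 = 2
Total via 6: 6 + 2 = 8 m.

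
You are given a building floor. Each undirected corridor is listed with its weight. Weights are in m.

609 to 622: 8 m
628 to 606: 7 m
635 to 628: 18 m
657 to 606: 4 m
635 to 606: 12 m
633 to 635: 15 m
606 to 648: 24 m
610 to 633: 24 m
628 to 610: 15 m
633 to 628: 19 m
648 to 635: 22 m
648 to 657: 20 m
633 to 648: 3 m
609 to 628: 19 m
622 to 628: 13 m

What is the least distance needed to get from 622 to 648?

Running Dijkstra from 622:
622: 0
609: 8  (via 622)
628: 13  (via 622)
606: 20  (via 628)
657: 24  (via 606)
610: 28  (via 628)
635: 31  (via 628)
633: 32  (via 628)
648: 35  (via 633)
Shortest route: 622 → 628 → 633 → 648 = 35 m.

35 m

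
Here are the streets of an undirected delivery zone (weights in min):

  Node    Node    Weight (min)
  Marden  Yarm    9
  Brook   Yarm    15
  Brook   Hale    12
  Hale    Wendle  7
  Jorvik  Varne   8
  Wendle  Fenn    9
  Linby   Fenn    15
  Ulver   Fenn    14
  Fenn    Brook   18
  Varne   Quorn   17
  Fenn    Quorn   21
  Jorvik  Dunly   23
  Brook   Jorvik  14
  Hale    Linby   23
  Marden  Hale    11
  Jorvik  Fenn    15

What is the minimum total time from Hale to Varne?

Running Dijkstra from Hale:
Hale: 0
Wendle: 7  (via Hale)
Marden: 11  (via Hale)
Brook: 12  (via Hale)
Fenn: 16  (via Wendle)
Yarm: 20  (via Marden)
Linby: 23  (via Hale)
Jorvik: 26  (via Brook)
Ulver: 30  (via Fenn)
Varne: 34  (via Jorvik)
Shortest route: Hale → Brook → Jorvik → Varne = 34 min.

34 min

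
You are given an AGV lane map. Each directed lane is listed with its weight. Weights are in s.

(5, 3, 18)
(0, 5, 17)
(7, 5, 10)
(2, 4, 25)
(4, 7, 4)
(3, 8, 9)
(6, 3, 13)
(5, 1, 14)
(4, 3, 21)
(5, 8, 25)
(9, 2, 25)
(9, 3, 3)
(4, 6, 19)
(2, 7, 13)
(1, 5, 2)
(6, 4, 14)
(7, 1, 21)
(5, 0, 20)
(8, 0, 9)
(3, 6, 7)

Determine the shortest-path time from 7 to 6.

Candidate routes:
7 → 5 → 3 → 6: 10+18+7 = 35
7 → 1 → 5 → 3 → 6: 21+2+18+7 = 48
The minimum is 35 s via 7 → 5 → 3 → 6.

35 s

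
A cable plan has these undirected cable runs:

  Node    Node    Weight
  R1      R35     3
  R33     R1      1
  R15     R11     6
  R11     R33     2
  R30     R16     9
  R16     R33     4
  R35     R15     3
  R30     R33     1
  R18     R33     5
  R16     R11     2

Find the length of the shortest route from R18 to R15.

Enumerating some paths:
R18 → R33 → R16 → R11 → R15: 5+4+2+6 = 17
R18 → R33 → R11 → R15: 5+2+6 = 13
R18 → R33 → R30 → R16 → R11 → R15: 5+1+9+2+6 = 23
R18 → R33 → R1 → R35 → R15: 5+1+3+3 = 12
Cheapest is R18 → R33 → R1 → R35 → R15 at 12.

12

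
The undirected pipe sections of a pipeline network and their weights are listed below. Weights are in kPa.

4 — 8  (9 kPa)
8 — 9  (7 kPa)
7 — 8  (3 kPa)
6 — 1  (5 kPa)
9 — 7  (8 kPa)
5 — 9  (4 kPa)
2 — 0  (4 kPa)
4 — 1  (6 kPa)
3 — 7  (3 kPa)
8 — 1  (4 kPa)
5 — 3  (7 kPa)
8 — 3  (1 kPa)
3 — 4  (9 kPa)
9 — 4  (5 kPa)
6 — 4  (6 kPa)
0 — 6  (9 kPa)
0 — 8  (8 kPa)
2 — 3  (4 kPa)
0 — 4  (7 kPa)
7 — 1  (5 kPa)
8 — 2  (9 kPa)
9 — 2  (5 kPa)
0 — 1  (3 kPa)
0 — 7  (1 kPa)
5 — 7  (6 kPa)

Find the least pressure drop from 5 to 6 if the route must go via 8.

Best 5 to 8: 5 → 3 → 8 costing 8
Shortest 8→6: 8 → 1 → 6 = 9
Total via 8: 8 + 9 = 17 kPa.

17 kPa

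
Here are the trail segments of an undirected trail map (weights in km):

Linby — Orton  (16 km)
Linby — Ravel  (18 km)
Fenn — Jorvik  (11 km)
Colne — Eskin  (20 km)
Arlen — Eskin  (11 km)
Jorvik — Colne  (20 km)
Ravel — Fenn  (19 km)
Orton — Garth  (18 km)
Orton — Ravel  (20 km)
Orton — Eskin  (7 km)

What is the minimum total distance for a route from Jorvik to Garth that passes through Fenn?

Best Jorvik to Fenn: Jorvik–Fenn costing 11
Best Fenn to Garth: Fenn–Ravel–Orton–Garth costing 57
Total via Fenn: 11 + 57 = 68 km.

68 km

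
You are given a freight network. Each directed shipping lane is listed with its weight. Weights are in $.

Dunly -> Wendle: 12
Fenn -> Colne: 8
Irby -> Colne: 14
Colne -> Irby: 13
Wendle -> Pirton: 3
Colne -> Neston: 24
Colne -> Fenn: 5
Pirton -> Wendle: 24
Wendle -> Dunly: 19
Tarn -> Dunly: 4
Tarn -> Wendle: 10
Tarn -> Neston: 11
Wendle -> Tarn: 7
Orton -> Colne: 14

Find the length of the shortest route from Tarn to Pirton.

Shortest distances from Tarn:
Tarn: 0
Dunly: 4  (via Tarn)
Wendle: 10  (via Tarn)
Neston: 11  (via Tarn)
Pirton: 13  (via Wendle)
Shortest route: Tarn–Wendle–Pirton = $13.

$13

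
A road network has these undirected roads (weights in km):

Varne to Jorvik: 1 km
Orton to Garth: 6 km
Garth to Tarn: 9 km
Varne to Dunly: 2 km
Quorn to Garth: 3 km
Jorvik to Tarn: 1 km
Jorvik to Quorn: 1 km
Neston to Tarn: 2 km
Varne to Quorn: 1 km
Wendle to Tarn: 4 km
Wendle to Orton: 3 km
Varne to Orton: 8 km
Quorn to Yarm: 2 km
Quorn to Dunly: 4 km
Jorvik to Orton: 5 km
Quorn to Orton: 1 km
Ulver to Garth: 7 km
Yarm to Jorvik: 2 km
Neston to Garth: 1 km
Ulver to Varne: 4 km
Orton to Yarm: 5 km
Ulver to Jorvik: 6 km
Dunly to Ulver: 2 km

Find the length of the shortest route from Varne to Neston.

Shortest distances from Varne:
Varne: 0
Jorvik: 1  (via Varne)
Quorn: 1  (via Varne)
Dunly: 2  (via Varne)
Tarn: 2  (via Jorvik)
Orton: 2  (via Quorn)
Yarm: 3  (via Jorvik)
Ulver: 4  (via Varne)
Garth: 4  (via Quorn)
Neston: 4  (via Tarn)
Shortest route: Varne–Jorvik–Tarn–Neston = 4 km.

4 km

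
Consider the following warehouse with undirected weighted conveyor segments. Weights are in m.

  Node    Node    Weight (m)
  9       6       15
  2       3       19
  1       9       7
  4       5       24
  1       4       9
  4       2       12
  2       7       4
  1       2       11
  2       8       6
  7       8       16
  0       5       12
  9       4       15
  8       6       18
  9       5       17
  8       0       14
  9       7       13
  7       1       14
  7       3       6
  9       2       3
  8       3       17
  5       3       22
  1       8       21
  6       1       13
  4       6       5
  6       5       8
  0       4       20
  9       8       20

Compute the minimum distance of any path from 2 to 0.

Enumerating some paths:
2 - 7 - 8 - 0: 4+16+14 = 34
2 - 8 - 0: 6+14 = 20
2 - 4 - 0: 12+20 = 32
2 - 9 - 5 - 0: 3+17+12 = 32
Cheapest is 2 - 8 - 0 at 20 m.

20 m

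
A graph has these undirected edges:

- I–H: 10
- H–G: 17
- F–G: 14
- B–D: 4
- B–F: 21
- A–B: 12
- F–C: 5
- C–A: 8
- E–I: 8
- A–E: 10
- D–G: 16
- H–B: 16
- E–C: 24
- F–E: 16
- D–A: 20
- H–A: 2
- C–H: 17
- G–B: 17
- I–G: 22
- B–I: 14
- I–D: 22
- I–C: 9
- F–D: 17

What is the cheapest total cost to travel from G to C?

19

Compare a few routes:
G → H → C: 17+17 = 34
G → H → A → C: 17+2+8 = 27
G → I → C: 22+9 = 31
G → F → C: 14+5 = 19
Cheapest is G → F → C at 19.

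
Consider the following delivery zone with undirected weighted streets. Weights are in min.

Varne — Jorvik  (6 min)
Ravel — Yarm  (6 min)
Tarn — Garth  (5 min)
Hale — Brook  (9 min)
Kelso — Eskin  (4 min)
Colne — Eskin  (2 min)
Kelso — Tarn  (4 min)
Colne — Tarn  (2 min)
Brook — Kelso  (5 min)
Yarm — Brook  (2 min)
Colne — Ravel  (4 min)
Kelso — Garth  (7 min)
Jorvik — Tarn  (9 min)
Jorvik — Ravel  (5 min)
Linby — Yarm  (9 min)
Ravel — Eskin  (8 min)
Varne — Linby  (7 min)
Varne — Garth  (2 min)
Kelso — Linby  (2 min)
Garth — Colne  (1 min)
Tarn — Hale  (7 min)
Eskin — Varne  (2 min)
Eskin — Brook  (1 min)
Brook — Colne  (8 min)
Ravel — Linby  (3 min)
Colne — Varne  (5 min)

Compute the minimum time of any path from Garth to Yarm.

6 min

Settle nodes by increasing distance from Garth:
Garth: 0
Colne: 1  (via Garth)
Varne: 2  (via Garth)
Eskin: 3  (via Colne)
Tarn: 3  (via Colne)
Brook: 4  (via Eskin)
Ravel: 5  (via Colne)
Yarm: 6  (via Brook)
Shortest route: Garth → Colne → Eskin → Brook → Yarm = 6 min.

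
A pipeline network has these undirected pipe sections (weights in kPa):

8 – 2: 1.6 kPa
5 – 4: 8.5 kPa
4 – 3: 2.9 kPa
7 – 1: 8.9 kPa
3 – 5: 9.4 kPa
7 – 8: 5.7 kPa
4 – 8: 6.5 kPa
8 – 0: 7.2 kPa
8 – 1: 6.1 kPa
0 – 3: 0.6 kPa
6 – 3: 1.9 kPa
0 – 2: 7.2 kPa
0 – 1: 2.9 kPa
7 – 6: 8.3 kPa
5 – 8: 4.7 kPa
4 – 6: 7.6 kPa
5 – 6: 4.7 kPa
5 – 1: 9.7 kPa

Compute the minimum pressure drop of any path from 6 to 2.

9.7 kPa

Shortest distances from 6:
6: 0
3: 1.9  (via 6)
0: 2.5  (via 3)
5: 4.7  (via 6)
4: 4.8  (via 3)
1: 5.4  (via 0)
7: 8.3  (via 6)
8: 9.4  (via 5)
2: 9.7  (via 0)
Shortest route: 6–3–0–2 = 9.7 kPa.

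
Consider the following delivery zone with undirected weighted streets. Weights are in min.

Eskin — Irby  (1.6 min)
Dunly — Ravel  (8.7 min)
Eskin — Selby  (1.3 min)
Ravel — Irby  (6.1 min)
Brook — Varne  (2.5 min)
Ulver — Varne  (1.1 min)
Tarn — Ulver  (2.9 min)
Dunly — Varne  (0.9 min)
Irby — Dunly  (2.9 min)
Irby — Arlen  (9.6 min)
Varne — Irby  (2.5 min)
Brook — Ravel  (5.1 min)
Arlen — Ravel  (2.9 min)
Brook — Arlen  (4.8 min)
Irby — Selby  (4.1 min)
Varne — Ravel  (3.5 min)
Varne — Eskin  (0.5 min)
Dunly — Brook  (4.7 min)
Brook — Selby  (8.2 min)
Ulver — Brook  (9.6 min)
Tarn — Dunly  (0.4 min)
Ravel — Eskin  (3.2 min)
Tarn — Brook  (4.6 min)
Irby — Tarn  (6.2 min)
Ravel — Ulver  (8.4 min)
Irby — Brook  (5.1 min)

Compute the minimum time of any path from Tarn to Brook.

Running Dijkstra from Tarn:
Tarn: 0
Dunly: 0.4  (via Tarn)
Varne: 1.3  (via Dunly)
Eskin: 1.8  (via Varne)
Ulver: 2.4  (via Varne)
Selby: 3.1  (via Eskin)
Irby: 3.3  (via Dunly)
Brook: 3.8  (via Varne)
Shortest route: Tarn–Dunly–Varne–Brook = 3.8 min.

3.8 min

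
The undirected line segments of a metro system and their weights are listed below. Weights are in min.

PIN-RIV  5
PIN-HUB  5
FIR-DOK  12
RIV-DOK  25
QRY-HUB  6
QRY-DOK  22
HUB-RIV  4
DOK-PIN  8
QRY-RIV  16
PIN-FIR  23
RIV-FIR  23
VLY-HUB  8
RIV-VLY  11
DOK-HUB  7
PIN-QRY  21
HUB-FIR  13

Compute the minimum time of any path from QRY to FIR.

19 min

Candidate routes:
QRY → HUB → FIR: 6+13 = 19
QRY → HUB → PIN → DOK → FIR: 6+5+8+12 = 31
QRY → HUB → DOK → FIR: 6+7+12 = 25
QRY → RIV → HUB → FIR: 16+4+13 = 33
The minimum is 19 min via QRY → HUB → FIR.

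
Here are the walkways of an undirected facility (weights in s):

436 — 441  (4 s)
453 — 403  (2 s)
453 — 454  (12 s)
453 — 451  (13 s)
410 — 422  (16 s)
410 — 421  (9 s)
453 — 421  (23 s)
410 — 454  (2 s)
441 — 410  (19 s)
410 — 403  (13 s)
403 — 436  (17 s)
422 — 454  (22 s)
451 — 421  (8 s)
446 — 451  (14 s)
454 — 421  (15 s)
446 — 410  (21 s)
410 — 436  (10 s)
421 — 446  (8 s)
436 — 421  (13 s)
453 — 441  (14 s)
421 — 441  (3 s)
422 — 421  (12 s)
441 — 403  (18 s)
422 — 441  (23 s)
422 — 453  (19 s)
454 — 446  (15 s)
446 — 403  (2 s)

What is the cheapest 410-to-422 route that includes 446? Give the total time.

35 s

Best 410 to 446: 410 → 403 → 446 costing 15
Shortest 446→422: 446 → 421 → 422 = 20
Total via 446: 15 + 20 = 35 s.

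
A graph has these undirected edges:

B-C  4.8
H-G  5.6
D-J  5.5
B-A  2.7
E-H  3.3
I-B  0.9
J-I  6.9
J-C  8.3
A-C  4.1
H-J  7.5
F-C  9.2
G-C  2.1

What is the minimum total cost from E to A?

Shortest distances from E:
E: 0
H: 3.3  (via E)
G: 8.9  (via H)
J: 10.8  (via H)
C: 11  (via G)
A: 15.1  (via C)
Shortest route: E–H–G–C–A = 15.1.

15.1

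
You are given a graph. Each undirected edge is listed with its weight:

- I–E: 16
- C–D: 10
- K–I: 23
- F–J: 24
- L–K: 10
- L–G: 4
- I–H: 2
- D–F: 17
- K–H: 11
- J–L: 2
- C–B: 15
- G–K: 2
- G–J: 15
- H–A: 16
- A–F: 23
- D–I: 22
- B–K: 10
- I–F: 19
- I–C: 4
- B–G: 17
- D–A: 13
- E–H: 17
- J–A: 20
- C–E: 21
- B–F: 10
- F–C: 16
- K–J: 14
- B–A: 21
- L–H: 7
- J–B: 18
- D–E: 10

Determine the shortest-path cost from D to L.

Running Dijkstra from D:
D: 0
C: 10  (via D)
E: 10  (via D)
A: 13  (via D)
I: 14  (via C)
H: 16  (via I)
F: 17  (via D)
L: 23  (via H)
Shortest route: D–C–I–H–L = 23.

23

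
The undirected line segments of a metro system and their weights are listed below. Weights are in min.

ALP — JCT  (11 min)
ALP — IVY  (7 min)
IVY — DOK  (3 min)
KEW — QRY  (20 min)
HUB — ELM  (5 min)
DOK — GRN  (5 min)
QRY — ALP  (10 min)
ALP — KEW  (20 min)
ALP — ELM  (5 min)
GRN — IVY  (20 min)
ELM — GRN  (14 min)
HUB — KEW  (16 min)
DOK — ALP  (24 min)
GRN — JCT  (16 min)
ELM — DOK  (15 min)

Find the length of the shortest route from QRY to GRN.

25 min

Shortest distances from QRY:
QRY: 0
ALP: 10  (via QRY)
ELM: 15  (via ALP)
IVY: 17  (via ALP)
KEW: 20  (via QRY)
HUB: 20  (via ELM)
DOK: 20  (via IVY)
JCT: 21  (via ALP)
GRN: 25  (via DOK)
Shortest route: QRY–ALP–IVY–DOK–GRN = 25 min.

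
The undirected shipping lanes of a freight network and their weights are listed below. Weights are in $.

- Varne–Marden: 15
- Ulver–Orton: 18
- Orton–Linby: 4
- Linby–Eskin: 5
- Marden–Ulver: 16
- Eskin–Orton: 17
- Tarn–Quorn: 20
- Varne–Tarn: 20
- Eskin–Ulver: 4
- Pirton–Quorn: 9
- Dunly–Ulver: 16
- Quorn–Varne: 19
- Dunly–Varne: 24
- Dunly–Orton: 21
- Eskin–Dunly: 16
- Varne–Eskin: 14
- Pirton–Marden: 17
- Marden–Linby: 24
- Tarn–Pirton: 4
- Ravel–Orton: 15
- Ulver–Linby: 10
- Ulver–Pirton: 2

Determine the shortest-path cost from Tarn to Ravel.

Shortest distances from Tarn:
Tarn: 0
Pirton: 4  (via Tarn)
Ulver: 6  (via Pirton)
Eskin: 10  (via Ulver)
Quorn: 13  (via Pirton)
Linby: 15  (via Eskin)
Orton: 19  (via Linby)
Varne: 20  (via Tarn)
Marden: 21  (via Pirton)
Dunly: 22  (via Ulver)
Ravel: 34  (via Orton)
Shortest route: Tarn–Pirton–Ulver–Eskin–Linby–Orton–Ravel = $34.

$34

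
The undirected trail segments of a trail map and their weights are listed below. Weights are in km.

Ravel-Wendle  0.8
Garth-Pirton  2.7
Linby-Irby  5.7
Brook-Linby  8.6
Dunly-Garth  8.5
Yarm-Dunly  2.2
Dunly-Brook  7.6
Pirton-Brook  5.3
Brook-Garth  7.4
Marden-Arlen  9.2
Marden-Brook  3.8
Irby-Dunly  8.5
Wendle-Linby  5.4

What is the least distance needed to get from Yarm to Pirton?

Settle nodes by increasing distance from Yarm:
Yarm: 0
Dunly: 2.2  (via Yarm)
Brook: 9.8  (via Dunly)
Garth: 10.7  (via Dunly)
Irby: 10.7  (via Dunly)
Pirton: 13.4  (via Garth)
Shortest route: Yarm–Dunly–Garth–Pirton = 13.4 km.

13.4 km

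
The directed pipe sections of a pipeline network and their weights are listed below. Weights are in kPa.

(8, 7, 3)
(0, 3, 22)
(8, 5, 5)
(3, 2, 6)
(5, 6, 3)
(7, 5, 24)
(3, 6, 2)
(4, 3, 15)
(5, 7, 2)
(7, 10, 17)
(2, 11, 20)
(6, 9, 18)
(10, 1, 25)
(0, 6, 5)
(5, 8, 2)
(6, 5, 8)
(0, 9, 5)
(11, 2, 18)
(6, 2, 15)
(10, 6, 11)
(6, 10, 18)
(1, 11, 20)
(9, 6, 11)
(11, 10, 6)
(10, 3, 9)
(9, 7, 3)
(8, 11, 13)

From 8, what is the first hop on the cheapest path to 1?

Enumerating some paths:
8 → 7 → 10 → 1: 3+17+25 = 45
8 → 5 → 7 → 10 → 1: 5+2+17+25 = 49
8 → 11 → 10 → 1: 13+6+25 = 44
8 → 5 → 6 → 10 → 1: 5+3+18+25 = 51
Cheapest is 8 → 11 → 10 → 1 at 44 kPa.
So from 8 the first move is to 11.

11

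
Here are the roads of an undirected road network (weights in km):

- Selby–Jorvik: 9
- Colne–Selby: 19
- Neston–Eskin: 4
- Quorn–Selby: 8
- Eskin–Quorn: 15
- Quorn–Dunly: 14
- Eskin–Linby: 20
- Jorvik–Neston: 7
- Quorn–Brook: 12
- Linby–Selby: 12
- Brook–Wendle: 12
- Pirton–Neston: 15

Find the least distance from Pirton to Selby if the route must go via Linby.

51 km

Shortest Pirton→Linby: Pirton → Neston → Eskin → Linby = 39
Best Linby to Selby: Linby → Selby costing 12
Total via Linby: 39 + 12 = 51 km.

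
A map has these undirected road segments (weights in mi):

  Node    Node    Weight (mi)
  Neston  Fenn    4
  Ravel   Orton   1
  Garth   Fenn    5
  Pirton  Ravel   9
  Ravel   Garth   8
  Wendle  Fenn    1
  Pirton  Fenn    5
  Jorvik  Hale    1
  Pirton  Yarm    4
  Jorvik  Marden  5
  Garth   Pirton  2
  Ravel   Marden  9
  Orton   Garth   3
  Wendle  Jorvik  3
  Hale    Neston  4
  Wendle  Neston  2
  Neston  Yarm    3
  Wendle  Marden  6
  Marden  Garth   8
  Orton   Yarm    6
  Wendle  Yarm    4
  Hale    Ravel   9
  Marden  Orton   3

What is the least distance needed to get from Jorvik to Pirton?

9 mi

Running Dijkstra from Jorvik:
Jorvik: 0
Hale: 1  (via Jorvik)
Wendle: 3  (via Jorvik)
Fenn: 4  (via Wendle)
Neston: 5  (via Hale)
Marden: 5  (via Jorvik)
Yarm: 7  (via Wendle)
Orton: 8  (via Marden)
Ravel: 9  (via Orton)
Pirton: 9  (via Fenn)
Shortest route: Jorvik–Wendle–Fenn–Pirton = 9 mi.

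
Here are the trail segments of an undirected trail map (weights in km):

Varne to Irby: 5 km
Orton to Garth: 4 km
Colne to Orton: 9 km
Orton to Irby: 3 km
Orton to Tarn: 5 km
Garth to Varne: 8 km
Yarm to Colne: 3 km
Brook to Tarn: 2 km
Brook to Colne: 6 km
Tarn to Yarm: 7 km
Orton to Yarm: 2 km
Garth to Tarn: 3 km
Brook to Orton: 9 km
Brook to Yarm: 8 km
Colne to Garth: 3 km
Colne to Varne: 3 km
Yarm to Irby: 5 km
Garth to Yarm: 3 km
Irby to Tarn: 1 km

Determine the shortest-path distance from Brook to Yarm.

Enumerating some paths:
Brook → Yarm: 8 = 8
Brook → Colne → Yarm: 6+3 = 9
Cheapest is Brook → Yarm at 8 km.

8 km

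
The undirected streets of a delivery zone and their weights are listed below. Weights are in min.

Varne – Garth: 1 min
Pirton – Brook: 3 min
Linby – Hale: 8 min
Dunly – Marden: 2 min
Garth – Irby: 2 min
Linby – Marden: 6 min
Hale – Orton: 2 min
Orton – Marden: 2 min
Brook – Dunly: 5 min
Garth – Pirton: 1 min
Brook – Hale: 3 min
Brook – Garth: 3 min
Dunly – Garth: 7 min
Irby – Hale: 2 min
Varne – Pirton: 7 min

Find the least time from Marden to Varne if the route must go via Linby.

Best Marden to Linby: Marden → Linby costing 6
Shortest Linby→Varne: Linby → Hale → Irby → Garth → Varne = 13
Total via Linby: 6 + 13 = 19 min.

19 min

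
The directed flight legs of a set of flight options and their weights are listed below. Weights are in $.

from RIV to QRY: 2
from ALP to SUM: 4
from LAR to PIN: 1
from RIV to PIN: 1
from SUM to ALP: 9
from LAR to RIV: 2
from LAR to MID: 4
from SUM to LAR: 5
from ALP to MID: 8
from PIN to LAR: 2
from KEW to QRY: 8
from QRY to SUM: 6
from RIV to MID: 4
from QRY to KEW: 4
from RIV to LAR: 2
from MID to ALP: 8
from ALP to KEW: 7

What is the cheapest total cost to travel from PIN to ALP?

Compare a few routes:
PIN–LAR–MID–ALP: 2+4+8 = 14
PIN–LAR–RIV–QRY–SUM–ALP: 2+2+2+6+9 = 21
PIN–LAR–RIV–MID–ALP: 2+2+4+8 = 16
Cheapest is PIN–LAR–MID–ALP at $14.

$14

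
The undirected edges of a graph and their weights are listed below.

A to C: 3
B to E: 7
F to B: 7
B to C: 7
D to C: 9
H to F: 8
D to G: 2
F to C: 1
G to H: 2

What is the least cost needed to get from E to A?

17

Compare a few routes:
E - B - C - A: 7+7+3 = 17
E - B - F - C - A: 7+7+1+3 = 18
Cheapest is E - B - C - A at 17.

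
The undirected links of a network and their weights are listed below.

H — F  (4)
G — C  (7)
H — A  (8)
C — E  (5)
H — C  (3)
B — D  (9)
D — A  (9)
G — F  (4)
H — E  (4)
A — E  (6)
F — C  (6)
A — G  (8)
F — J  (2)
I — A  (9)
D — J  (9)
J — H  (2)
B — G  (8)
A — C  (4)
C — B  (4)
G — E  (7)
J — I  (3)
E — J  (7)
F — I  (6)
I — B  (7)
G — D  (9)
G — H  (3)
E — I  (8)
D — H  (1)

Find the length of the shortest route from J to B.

9

Running Dijkstra from J:
J: 0
F: 2  (via J)
H: 2  (via J)
D: 3  (via H)
I: 3  (via J)
C: 5  (via H)
G: 5  (via H)
E: 6  (via H)
A: 9  (via C)
B: 9  (via C)
Shortest route: J → H → C → B = 9.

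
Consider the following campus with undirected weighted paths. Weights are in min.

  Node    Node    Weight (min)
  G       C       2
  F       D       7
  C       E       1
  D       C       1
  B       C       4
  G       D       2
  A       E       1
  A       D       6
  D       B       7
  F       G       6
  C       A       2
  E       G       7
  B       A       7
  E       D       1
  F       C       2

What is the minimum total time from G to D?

Candidate routes:
G → C → D: 2+1 = 3
G → D: 2 = 2
G → C → E → D: 2+1+1 = 4
Cheapest is G → D at 2 min.

2 min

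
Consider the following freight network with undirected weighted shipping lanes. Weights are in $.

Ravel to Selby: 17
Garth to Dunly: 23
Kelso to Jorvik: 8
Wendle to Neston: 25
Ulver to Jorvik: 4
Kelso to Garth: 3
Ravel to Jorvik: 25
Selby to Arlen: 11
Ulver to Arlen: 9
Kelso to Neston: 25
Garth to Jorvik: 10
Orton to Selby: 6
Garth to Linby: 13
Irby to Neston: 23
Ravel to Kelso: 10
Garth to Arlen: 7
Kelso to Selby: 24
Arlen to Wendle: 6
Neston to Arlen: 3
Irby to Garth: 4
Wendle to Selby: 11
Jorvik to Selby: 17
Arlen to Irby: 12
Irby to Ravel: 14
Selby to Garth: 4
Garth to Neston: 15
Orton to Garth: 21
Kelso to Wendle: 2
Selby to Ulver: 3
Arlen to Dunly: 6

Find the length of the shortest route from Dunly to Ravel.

Settle nodes by increasing distance from Dunly:
Dunly: 0
Arlen: 6  (via Dunly)
Neston: 9  (via Arlen)
Wendle: 12  (via Arlen)
Garth: 13  (via Arlen)
Kelso: 14  (via Wendle)
Ulver: 15  (via Arlen)
Selby: 17  (via Arlen)
Irby: 17  (via Garth)
Jorvik: 19  (via Ulver)
Orton: 23  (via Selby)
Ravel: 24  (via Kelso)
Shortest route: Dunly → Arlen → Wendle → Kelso → Ravel = $24.

$24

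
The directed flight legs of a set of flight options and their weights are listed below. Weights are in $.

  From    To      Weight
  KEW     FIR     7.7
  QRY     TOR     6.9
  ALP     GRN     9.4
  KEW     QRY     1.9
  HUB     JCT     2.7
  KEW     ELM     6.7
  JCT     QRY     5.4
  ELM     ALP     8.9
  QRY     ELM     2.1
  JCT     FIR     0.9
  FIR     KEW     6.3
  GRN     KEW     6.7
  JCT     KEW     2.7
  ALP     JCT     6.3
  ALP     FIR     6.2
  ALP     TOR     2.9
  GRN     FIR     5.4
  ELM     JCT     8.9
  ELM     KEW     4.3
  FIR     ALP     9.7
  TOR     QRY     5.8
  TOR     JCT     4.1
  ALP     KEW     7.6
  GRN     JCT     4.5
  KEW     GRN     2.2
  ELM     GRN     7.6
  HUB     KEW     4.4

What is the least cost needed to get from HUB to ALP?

Enumerating some paths:
HUB → JCT → KEW → QRY → ELM → ALP: 2.7+2.7+1.9+2.1+8.9 = 18.3
HUB → KEW → QRY → ELM → ALP: 4.4+1.9+2.1+8.9 = 17.3
HUB → JCT → FIR → ALP: 2.7+0.9+9.7 = 13.3
Cheapest is HUB → JCT → FIR → ALP at $13.3.

$13.3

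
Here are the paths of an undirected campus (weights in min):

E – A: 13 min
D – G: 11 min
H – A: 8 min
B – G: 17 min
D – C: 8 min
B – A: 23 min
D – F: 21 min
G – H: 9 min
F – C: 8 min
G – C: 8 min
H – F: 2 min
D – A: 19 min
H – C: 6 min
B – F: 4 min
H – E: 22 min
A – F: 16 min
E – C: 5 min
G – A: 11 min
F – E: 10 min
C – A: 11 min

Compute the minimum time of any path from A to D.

19 min

Enumerating some paths:
A–H–C–D: 8+6+8 = 22
A–G–D: 11+11 = 22
A–D: 19 = 19
The minimum is 19 min via A–D.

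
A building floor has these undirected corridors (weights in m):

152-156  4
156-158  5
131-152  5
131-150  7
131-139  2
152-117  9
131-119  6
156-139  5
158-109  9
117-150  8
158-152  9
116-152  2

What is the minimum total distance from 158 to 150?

Candidate routes:
158 → 156 → 139 → 131 → 150: 5+5+2+7 = 19
158 → 152 → 131 → 150: 9+5+7 = 21
158 → 156 → 152 → 117 → 150: 5+4+9+8 = 26
158 → 156 → 152 → 131 → 150: 5+4+5+7 = 21
Cheapest is 158 → 156 → 139 → 131 → 150 at 19 m.

19 m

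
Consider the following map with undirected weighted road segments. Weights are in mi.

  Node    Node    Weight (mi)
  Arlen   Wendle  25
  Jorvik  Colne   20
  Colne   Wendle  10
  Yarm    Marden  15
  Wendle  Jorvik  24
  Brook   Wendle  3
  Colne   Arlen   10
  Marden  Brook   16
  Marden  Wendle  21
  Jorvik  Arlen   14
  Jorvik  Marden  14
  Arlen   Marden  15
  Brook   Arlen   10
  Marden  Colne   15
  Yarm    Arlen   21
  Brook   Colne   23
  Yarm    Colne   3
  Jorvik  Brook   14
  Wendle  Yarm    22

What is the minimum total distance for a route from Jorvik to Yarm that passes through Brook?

30 mi

Shortest Jorvik→Brook: Jorvik–Brook = 14
Shortest Brook→Yarm: Brook–Wendle–Colne–Yarm = 16
Total via Brook: 14 + 16 = 30 mi.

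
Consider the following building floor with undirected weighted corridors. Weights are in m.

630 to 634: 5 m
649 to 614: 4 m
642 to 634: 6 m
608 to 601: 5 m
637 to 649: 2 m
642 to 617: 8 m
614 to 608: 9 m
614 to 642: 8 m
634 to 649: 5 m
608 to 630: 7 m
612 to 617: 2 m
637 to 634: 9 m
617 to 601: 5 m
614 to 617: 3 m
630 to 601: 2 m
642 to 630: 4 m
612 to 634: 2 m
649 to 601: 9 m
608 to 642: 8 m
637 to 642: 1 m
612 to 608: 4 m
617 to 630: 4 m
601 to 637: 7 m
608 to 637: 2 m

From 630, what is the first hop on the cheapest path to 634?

634

Enumerating some paths:
630 - 634: 5 = 5
630 - 617 - 612 - 634: 4+2+2 = 8
Cheapest is 630 - 634 at 5 m.
So from 630 the first move is to 634.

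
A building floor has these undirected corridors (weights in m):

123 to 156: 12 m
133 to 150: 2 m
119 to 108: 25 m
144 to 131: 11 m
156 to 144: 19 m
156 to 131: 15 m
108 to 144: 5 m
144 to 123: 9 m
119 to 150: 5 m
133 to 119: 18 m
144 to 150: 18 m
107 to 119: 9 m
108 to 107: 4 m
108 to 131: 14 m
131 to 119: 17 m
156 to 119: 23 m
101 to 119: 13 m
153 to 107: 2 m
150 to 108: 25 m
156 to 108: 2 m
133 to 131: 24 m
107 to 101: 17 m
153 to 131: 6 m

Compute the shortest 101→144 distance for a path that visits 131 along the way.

Shortest 101→131: 101 → 107 → 153 → 131 = 25
Best 131 to 144: 131 → 144 costing 11
Total via 131: 25 + 11 = 36 m.

36 m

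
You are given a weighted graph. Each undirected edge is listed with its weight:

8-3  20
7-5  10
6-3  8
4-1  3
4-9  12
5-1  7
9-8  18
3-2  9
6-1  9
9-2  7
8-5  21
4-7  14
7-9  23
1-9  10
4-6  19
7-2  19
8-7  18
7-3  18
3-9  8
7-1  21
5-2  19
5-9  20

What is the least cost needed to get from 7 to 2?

Settle nodes by increasing distance from 7:
7: 0
5: 10  (via 7)
4: 14  (via 7)
1: 17  (via 5)
3: 18  (via 7)
8: 18  (via 7)
2: 19  (via 7)
Shortest route: 7–2 = 19.

19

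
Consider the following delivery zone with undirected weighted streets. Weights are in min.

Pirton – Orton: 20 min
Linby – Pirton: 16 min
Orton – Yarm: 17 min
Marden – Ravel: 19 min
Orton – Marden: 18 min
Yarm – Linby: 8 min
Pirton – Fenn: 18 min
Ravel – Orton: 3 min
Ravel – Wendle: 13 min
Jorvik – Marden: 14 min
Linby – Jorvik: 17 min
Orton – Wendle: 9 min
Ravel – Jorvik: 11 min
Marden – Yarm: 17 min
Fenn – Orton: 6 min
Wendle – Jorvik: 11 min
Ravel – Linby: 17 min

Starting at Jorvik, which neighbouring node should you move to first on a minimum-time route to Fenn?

Ravel

Candidate routes:
Jorvik–Wendle–Orton–Fenn: 11+9+6 = 26
Jorvik–Wendle–Ravel–Orton–Fenn: 11+13+3+6 = 33
Jorvik–Ravel–Orton–Fenn: 11+3+6 = 20
The minimum is 20 min via Jorvik–Ravel–Orton–Fenn.
So from Jorvik the first move is to Ravel.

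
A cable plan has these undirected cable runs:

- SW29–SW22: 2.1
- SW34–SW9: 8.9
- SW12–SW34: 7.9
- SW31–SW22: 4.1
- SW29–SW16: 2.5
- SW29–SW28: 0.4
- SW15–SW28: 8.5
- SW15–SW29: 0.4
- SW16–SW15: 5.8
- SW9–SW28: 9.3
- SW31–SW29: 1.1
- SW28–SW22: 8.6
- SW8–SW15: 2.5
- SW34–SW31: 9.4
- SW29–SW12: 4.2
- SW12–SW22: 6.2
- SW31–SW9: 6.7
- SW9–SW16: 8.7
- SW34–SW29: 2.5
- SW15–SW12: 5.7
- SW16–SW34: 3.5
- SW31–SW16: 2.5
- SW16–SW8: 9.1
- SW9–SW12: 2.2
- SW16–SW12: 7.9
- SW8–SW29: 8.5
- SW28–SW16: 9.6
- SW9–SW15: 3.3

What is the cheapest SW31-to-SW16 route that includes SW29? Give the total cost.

Best SW31 to SW29: SW31–SW29 costing 1.1
Shortest SW29→SW16: SW29–SW16 = 2.5
Total via SW29: 1.1 + 2.5 = 3.6.

3.6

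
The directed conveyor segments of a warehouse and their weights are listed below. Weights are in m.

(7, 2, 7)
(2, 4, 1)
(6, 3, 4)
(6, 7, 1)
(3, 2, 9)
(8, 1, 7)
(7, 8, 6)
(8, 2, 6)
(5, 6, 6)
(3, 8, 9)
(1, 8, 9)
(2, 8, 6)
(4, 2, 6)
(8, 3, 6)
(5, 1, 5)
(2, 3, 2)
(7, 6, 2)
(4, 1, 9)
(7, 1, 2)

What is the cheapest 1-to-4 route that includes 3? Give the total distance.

Shortest 1→3: 1 → 8 → 3 = 15
Best 3 to 4: 3 → 2 → 4 costing 10
Total via 3: 15 + 10 = 25 m.

25 m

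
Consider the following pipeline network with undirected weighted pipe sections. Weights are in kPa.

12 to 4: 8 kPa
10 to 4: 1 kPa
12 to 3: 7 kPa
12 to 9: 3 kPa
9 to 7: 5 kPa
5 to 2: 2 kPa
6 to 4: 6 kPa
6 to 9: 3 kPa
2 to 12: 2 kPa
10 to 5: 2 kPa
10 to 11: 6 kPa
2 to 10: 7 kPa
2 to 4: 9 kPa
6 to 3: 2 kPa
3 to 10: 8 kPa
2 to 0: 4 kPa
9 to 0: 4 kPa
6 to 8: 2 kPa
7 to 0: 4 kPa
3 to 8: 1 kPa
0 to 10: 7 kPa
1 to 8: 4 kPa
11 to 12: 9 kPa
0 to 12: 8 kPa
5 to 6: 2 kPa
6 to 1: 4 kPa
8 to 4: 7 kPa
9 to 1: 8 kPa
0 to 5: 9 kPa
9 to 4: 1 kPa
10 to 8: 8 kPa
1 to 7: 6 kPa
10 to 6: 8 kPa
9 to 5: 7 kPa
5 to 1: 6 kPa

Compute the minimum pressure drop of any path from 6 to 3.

2 kPa

Enumerating some paths:
6 → 3: 2 = 2
6 → 8 → 3: 2+1 = 3
The minimum is 2 kPa via 6 → 3.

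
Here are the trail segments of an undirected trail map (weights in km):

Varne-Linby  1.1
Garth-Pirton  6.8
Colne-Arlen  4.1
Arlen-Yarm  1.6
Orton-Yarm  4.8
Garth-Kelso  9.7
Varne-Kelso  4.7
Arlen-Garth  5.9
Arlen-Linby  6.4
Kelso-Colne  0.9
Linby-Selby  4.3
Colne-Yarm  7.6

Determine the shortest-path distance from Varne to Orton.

Shortest distances from Varne:
Varne: 0
Linby: 1.1  (via Varne)
Kelso: 4.7  (via Varne)
Selby: 5.4  (via Linby)
Colne: 5.6  (via Kelso)
Arlen: 7.5  (via Linby)
Yarm: 9.1  (via Arlen)
Garth: 13.4  (via Arlen)
Orton: 13.9  (via Yarm)
Shortest route: Varne–Linby–Arlen–Yarm–Orton = 13.9 km.

13.9 km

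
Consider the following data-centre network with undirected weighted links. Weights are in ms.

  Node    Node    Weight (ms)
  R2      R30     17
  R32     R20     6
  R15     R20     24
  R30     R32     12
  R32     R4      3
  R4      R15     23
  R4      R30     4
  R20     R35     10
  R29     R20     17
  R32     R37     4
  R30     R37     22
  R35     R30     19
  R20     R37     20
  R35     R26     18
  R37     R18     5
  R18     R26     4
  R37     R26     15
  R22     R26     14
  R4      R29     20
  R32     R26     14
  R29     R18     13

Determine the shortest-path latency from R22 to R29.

31 ms

Enumerating some paths:
R22–R26–R37–R18–R29: 14+15+5+13 = 47
R22–R26–R18–R37–R32–R20–R29: 14+4+5+4+6+17 = 50
R22–R26–R18–R29: 14+4+13 = 31
R22–R26–R18–R37–R32–R4–R29: 14+4+5+4+3+20 = 50
The minimum is 31 ms via R22–R26–R18–R29.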